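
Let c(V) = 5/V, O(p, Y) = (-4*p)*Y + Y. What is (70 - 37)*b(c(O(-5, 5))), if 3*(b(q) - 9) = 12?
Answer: 429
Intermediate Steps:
O(p, Y) = Y - 4*Y*p (O(p, Y) = -4*Y*p + Y = Y - 4*Y*p)
b(q) = 13 (b(q) = 9 + (1/3)*12 = 9 + 4 = 13)
(70 - 37)*b(c(O(-5, 5))) = (70 - 37)*13 = 33*13 = 429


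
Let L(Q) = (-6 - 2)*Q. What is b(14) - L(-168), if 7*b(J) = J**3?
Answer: -952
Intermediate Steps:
b(J) = J**3/7
L(Q) = -8*Q
b(14) - L(-168) = (1/7)*14**3 - (-8)*(-168) = (1/7)*2744 - 1*1344 = 392 - 1344 = -952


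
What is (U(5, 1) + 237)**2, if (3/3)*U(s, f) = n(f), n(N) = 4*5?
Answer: 66049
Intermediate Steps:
n(N) = 20
U(s, f) = 20
(U(5, 1) + 237)**2 = (20 + 237)**2 = 257**2 = 66049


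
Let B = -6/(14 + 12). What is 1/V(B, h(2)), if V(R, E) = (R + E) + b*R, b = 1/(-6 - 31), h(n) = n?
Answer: 481/854 ≈ 0.56323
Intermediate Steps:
B = -3/13 (B = -6/26 = -6*1/26 = -3/13 ≈ -0.23077)
b = -1/37 (b = 1/(-37) = -1/37 ≈ -0.027027)
V(R, E) = E + 36*R/37 (V(R, E) = (R + E) - R/37 = (E + R) - R/37 = E + 36*R/37)
1/V(B, h(2)) = 1/(2 + (36/37)*(-3/13)) = 1/(2 - 108/481) = 1/(854/481) = 481/854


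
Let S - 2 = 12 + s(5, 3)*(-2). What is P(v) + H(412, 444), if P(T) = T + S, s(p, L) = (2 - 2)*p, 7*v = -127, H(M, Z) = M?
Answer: 2855/7 ≈ 407.86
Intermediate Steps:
v = -127/7 (v = (1/7)*(-127) = -127/7 ≈ -18.143)
s(p, L) = 0 (s(p, L) = 0*p = 0)
S = 14 (S = 2 + (12 + 0*(-2)) = 2 + (12 + 0) = 2 + 12 = 14)
P(T) = 14 + T (P(T) = T + 14 = 14 + T)
P(v) + H(412, 444) = (14 - 127/7) + 412 = -29/7 + 412 = 2855/7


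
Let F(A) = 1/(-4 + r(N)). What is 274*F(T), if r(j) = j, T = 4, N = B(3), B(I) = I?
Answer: -274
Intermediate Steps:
N = 3
F(A) = -1 (F(A) = 1/(-4 + 3) = 1/(-1) = -1)
274*F(T) = 274*(-1) = -274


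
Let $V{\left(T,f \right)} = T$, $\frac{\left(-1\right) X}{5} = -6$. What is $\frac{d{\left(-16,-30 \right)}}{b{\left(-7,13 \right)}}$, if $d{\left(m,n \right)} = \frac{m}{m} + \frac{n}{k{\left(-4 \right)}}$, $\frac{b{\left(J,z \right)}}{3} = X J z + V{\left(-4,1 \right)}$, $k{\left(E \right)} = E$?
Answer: $- \frac{17}{16404} \approx -0.0010363$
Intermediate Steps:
$X = 30$ ($X = \left(-5\right) \left(-6\right) = 30$)
$b{\left(J,z \right)} = -12 + 90 J z$ ($b{\left(J,z \right)} = 3 \left(30 J z - 4\right) = 3 \left(-4 + 30 J z\right) = -12 + 90 J z$)
$d{\left(m,n \right)} = 1 - \frac{n}{4}$ ($d{\left(m,n \right)} = \frac{m}{m} + \frac{n}{-4} = 1 + n \left(- \frac{1}{4}\right) = 1 - \frac{n}{4}$)
$\frac{d{\left(-16,-30 \right)}}{b{\left(-7,13 \right)}} = \frac{1 - - \frac{15}{2}}{-12 + 90 \left(-7\right) 13} = \frac{1 + \frac{15}{2}}{-12 - 8190} = \frac{17}{2 \left(-8202\right)} = \frac{17}{2} \left(- \frac{1}{8202}\right) = - \frac{17}{16404}$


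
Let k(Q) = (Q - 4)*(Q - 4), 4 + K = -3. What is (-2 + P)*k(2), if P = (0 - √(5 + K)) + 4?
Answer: 8 - 4*I*√2 ≈ 8.0 - 5.6569*I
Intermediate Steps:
K = -7 (K = -4 - 3 = -7)
P = 4 - I*√2 (P = (0 - √(5 - 7)) + 4 = (0 - √(-2)) + 4 = (0 - I*√2) + 4 = -I*√2 + 4 = 4 - I*√2 ≈ 4.0 - 1.4142*I)
k(Q) = (-4 + Q)² (k(Q) = (-4 + Q)*(-4 + Q) = (-4 + Q)²)
(-2 + P)*k(2) = (-2 + (4 - I*√2))*(-4 + 2)² = (2 - I*√2)*(-2)² = (2 - I*√2)*4 = 8 - 4*I*√2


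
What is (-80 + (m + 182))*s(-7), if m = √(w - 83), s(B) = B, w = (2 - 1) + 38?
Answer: -714 - 14*I*√11 ≈ -714.0 - 46.433*I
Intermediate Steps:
w = 39 (w = 1 + 38 = 39)
m = 2*I*√11 (m = √(39 - 83) = √(-44) = 2*I*√11 ≈ 6.6332*I)
(-80 + (m + 182))*s(-7) = (-80 + (2*I*√11 + 182))*(-7) = (-80 + (182 + 2*I*√11))*(-7) = (102 + 2*I*√11)*(-7) = -714 - 14*I*√11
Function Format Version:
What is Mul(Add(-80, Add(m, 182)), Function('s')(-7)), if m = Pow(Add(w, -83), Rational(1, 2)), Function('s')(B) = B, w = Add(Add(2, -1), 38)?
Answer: Add(-714, Mul(-14, I, Pow(11, Rational(1, 2)))) ≈ Add(-714.00, Mul(-46.433, I))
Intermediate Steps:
w = 39 (w = Add(1, 38) = 39)
m = Mul(2, I, Pow(11, Rational(1, 2))) (m = Pow(Add(39, -83), Rational(1, 2)) = Pow(-44, Rational(1, 2)) = Mul(2, I, Pow(11, Rational(1, 2))) ≈ Mul(6.6332, I))
Mul(Add(-80, Add(m, 182)), Function('s')(-7)) = Mul(Add(-80, Add(Mul(2, I, Pow(11, Rational(1, 2))), 182)), -7) = Mul(Add(-80, Add(182, Mul(2, I, Pow(11, Rational(1, 2))))), -7) = Mul(Add(102, Mul(2, I, Pow(11, Rational(1, 2)))), -7) = Add(-714, Mul(-14, I, Pow(11, Rational(1, 2))))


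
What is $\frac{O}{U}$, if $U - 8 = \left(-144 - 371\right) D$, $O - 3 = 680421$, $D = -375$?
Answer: $\frac{680424}{193133} \approx 3.5231$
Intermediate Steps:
$O = 680424$ ($O = 3 + 680421 = 680424$)
$U = 193133$ ($U = 8 + \left(-144 - 371\right) \left(-375\right) = 8 - -193125 = 8 + 193125 = 193133$)
$\frac{O}{U} = \frac{680424}{193133}$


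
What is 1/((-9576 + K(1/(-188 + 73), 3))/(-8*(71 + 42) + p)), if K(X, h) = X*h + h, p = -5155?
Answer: 696785/1100898 ≈ 0.63292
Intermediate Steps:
K(X, h) = h + X*h
1/((-9576 + K(1/(-188 + 73), 3))/(-8*(71 + 42) + p)) = 1/((-9576 + 3*(1 + 1/(-188 + 73)))/(-8*(71 + 42) - 5155)) = 1/((-9576 + 3*(1 + 1/(-115)))/(-8*113 - 5155)) = 1/((-9576 + 3*(1 - 1/115))/(-904 - 5155)) = 1/((-9576 + 3*(114/115))/(-6059)) = 1/((-9576 + 342/115)*(-1/6059)) = 1/(-1100898/115*(-1/6059)) = 1/(1100898/696785) = 696785/1100898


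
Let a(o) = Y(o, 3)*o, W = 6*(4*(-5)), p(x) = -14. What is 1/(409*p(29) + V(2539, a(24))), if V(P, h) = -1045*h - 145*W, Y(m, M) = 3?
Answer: -1/63566 ≈ -1.5732e-5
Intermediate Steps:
W = -120 (W = 6*(-20) = -120)
a(o) = 3*o
V(P, h) = 17400 - 1045*h (V(P, h) = -1045*h - 145*(-120) = -1045*h + 17400 = 17400 - 1045*h)
1/(409*p(29) + V(2539, a(24))) = 1/(409*(-14) + (17400 - 3135*24)) = 1/(-5726 + (17400 - 1045*72)) = 1/(-5726 + (17400 - 75240)) = 1/(-5726 - 57840) = 1/(-63566) = -1/63566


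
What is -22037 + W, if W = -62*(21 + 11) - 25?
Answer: -24046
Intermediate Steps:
W = -2009 (W = -62*32 - 25 = -1984 - 25 = -2009)
-22037 + W = -22037 - 2009 = -24046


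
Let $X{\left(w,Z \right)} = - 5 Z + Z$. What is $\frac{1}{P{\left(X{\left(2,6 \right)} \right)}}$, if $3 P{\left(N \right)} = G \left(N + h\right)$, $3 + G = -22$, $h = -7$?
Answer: $\frac{3}{775} \approx 0.003871$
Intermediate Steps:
$G = -25$ ($G = -3 - 22 = -25$)
$X{\left(w,Z \right)} = - 4 Z$
$P{\left(N \right)} = \frac{175}{3} - \frac{25 N}{3}$ ($P{\left(N \right)} = \frac{\left(-25\right) \left(N - 7\right)}{3} = \frac{\left(-25\right) \left(-7 + N\right)}{3} = \frac{175 - 25 N}{3} = \frac{175}{3} - \frac{25 N}{3}$)
$\frac{1}{P{\left(X{\left(2,6 \right)} \right)}} = \frac{1}{\frac{175}{3} - \frac{25 \left(\left(-4\right) 6\right)}{3}} = \frac{1}{\frac{175}{3} - -200} = \frac{1}{\frac{175}{3} + 200} = \frac{1}{\frac{775}{3}} = \frac{3}{775}$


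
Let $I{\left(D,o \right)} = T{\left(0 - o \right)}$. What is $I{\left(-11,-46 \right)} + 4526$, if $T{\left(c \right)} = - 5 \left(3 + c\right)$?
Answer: $4281$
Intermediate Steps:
$T{\left(c \right)} = -15 - 5 c$
$I{\left(D,o \right)} = -15 + 5 o$ ($I{\left(D,o \right)} = -15 - 5 \left(0 - o\right) = -15 - 5 \left(- o\right) = -15 + 5 o$)
$I{\left(-11,-46 \right)} + 4526 = \left(-15 + 5 \left(-46\right)\right) + 4526 = \left(-15 - 230\right) + 4526 = -245 + 4526 = 4281$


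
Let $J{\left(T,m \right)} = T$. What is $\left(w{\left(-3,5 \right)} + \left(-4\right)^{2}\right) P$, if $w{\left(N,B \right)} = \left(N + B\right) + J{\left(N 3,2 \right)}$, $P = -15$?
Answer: $-135$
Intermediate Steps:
$w{\left(N,B \right)} = B + 4 N$ ($w{\left(N,B \right)} = \left(N + B\right) + N 3 = \left(B + N\right) + 3 N = B + 4 N$)
$\left(w{\left(-3,5 \right)} + \left(-4\right)^{2}\right) P = \left(\left(5 + 4 \left(-3\right)\right) + \left(-4\right)^{2}\right) \left(-15\right) = \left(\left(5 - 12\right) + 16\right) \left(-15\right) = \left(-7 + 16\right) \left(-15\right) = 9 \left(-15\right) = -135$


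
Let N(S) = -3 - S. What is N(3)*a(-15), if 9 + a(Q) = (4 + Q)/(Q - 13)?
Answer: 723/14 ≈ 51.643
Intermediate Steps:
a(Q) = -9 + (4 + Q)/(-13 + Q) (a(Q) = -9 + (4 + Q)/(Q - 13) = -9 + (4 + Q)/(-13 + Q))
N(3)*a(-15) = (-3 - 1*3)*((121 - 8*(-15))/(-13 - 15)) = (-3 - 3)*((121 + 120)/(-28)) = -(-3)*241/14 = -6*(-241/28) = 723/14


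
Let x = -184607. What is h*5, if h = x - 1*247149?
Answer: -2158780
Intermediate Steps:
h = -431756 (h = -184607 - 1*247149 = -184607 - 247149 = -431756)
h*5 = -431756*5 = -2158780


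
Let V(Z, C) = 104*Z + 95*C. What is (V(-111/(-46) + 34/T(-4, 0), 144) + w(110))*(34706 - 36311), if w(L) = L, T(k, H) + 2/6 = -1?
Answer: -420423330/23 ≈ -1.8279e+7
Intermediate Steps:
T(k, H) = -4/3 (T(k, H) = -1/3 - 1 = -4/3)
V(Z, C) = 95*C + 104*Z
(V(-111/(-46) + 34/T(-4, 0), 144) + w(110))*(34706 - 36311) = ((95*144 + 104*(-111/(-46) + 34/(-4/3))) + 110)*(34706 - 36311) = ((13680 + 104*(-111*(-1/46) + 34*(-3/4))) + 110)*(-1605) = ((13680 + 104*(111/46 - 51/2)) + 110)*(-1605) = ((13680 + 104*(-531/23)) + 110)*(-1605) = ((13680 - 55224/23) + 110)*(-1605) = (259416/23 + 110)*(-1605) = (261946/23)*(-1605) = -420423330/23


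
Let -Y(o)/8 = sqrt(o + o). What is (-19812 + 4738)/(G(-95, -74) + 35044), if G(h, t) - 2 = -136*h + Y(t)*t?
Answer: -180759871/588151457 + 4461904*I*sqrt(37)/588151457 ≈ -0.30734 + 0.046146*I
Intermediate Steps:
Y(o) = -8*sqrt(2)*sqrt(o) (Y(o) = -8*sqrt(o + o) = -8*sqrt(2)*sqrt(o))
G(h, t) = 2 - 136*h - 8*sqrt(2)*t**(3/2) (G(h, t) = 2 + (-136*h + (-8*sqrt(2)*sqrt(t))*t) = 2 + (-136*h - 8*sqrt(2)*t**(3/2)) = 2 - 136*h - 8*sqrt(2)*t**(3/2))
(-19812 + 4738)/(G(-95, -74) + 35044) = (-19812 + 4738)/((2 - 136*(-95) - 8*sqrt(2)*(-74)**(3/2)) + 35044) = -15074/((2 + 12920 - 8*sqrt(2)*(-74*I*sqrt(74))) + 35044) = -15074/((2 + 12920 + 1184*I*sqrt(37)) + 35044) = -15074/((12922 + 1184*I*sqrt(37)) + 35044) = -15074/(47966 + 1184*I*sqrt(37))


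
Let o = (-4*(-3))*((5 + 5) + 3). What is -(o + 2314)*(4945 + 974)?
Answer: -14619930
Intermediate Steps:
o = 156 (o = 12*(10 + 3) = 12*13 = 156)
-(o + 2314)*(4945 + 974) = -(156 + 2314)*(4945 + 974) = -2470*5919 = -1*14619930 = -14619930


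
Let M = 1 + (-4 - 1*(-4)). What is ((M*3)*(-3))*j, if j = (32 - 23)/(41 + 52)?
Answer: -27/31 ≈ -0.87097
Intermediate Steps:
M = 1 (M = 1 + (-4 + 4) = 1 + 0 = 1)
j = 3/31 (j = 9/93 = 9*(1/93) = 3/31 ≈ 0.096774)
((M*3)*(-3))*j = ((1*3)*(-3))*(3/31) = (3*(-3))*(3/31) = -9*3/31 = -27/31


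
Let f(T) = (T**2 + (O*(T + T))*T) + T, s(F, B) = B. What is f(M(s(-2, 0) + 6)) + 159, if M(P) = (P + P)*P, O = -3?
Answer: -25689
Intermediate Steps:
M(P) = 2*P**2 (M(P) = (2*P)*P = 2*P**2)
f(T) = T - 5*T**2 (f(T) = (T**2 + (-3*(T + T))*T) + T = (T**2 + (-6*T)*T) + T = (T**2 - 6*T**2) + T = -5*T**2 + T = T - 5*T**2)
f(M(s(-2, 0) + 6)) + 159 = (2*(0 + 6)**2)*(1 - 10*(0 + 6)**2) + 159 = (2*6**2)*(1 - 10*6**2) + 159 = (2*36)*(1 - 10*36) + 159 = 72*(1 - 5*72) + 159 = 72*(1 - 360) + 159 = 72*(-359) + 159 = -25848 + 159 = -25689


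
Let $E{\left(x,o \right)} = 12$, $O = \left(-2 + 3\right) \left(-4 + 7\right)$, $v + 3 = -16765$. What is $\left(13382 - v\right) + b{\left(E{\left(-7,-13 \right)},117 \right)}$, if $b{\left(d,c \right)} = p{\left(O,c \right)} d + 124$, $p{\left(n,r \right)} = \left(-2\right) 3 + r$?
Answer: $31606$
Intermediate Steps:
$v = -16768$ ($v = -3 - 16765 = -16768$)
$O = 3$ ($O = 1 \cdot 3 = 3$)
$p{\left(n,r \right)} = -6 + r$
$b{\left(d,c \right)} = 124 + d \left(-6 + c\right)$ ($b{\left(d,c \right)} = \left(-6 + c\right) d + 124 = d \left(-6 + c\right) + 124 = 124 + d \left(-6 + c\right)$)
$\left(13382 - v\right) + b{\left(E{\left(-7,-13 \right)},117 \right)} = \left(13382 - -16768\right) + \left(124 + 12 \left(-6 + 117\right)\right) = \left(13382 + 16768\right) + \left(124 + 12 \cdot 111\right) = 30150 + \left(124 + 1332\right) = 30150 + 1456 = 31606$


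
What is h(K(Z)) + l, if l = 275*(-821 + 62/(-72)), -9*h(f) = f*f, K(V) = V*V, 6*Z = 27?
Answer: -32552261/144 ≈ -2.2606e+5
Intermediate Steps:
Z = 9/2 (Z = (⅙)*27 = 9/2 ≈ 4.5000)
K(V) = V²
h(f) = -f²/9 (h(f) = -f*f/9 = -f²/9)
l = -8136425/36 (l = 275*(-821 + 62*(-1/72)) = 275*(-821 - 31/36) = 275*(-29587/36) = -8136425/36 ≈ -2.2601e+5)
h(K(Z)) + l = -((9/2)²)²/9 - 8136425/36 = -(81/4)²/9 - 8136425/36 = -⅑*6561/16 - 8136425/36 = -729/16 - 8136425/36 = -32552261/144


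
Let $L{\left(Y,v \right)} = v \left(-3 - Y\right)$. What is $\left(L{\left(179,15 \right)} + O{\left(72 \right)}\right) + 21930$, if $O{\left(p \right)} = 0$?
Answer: $19200$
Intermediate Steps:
$\left(L{\left(179,15 \right)} + O{\left(72 \right)}\right) + 21930 = \left(\left(-1\right) 15 \left(3 + 179\right) + 0\right) + 21930 = \left(\left(-1\right) 15 \cdot 182 + 0\right) + 21930 = \left(-2730 + 0\right) + 21930 = -2730 + 21930 = 19200$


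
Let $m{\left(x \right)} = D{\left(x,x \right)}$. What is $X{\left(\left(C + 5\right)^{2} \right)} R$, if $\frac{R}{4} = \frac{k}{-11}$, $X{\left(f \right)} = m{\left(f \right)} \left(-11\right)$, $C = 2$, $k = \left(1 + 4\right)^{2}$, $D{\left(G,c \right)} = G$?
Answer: $4900$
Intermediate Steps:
$k = 25$ ($k = 5^{2} = 25$)
$m{\left(x \right)} = x$
$X{\left(f \right)} = - 11 f$ ($X{\left(f \right)} = f \left(-11\right) = - 11 f$)
$R = - \frac{100}{11}$ ($R = 4 \frac{25}{-11} = 4 \cdot 25 \left(- \frac{1}{11}\right) = 4 \left(- \frac{25}{11}\right) = - \frac{100}{11} \approx -9.0909$)
$X{\left(\left(C + 5\right)^{2} \right)} R = - 11 \left(2 + 5\right)^{2} \left(- \frac{100}{11}\right) = - 11 \cdot 7^{2} \left(- \frac{100}{11}\right) = \left(-11\right) 49 \left(- \frac{100}{11}\right) = \left(-539\right) \left(- \frac{100}{11}\right) = 4900$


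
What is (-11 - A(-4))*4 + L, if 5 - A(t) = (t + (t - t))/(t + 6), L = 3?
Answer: -69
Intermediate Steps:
A(t) = 5 - t/(6 + t) (A(t) = 5 - (t + (t - t))/(t + 6) = 5 - (t + 0)/(6 + t) = 5 - t/(6 + t))
(-11 - A(-4))*4 + L = (-11 - 2*(15 + 2*(-4))/(6 - 4))*4 + 3 = (-11 - 2*(15 - 8)/2)*4 + 3 = (-11 - 2*7/2)*4 + 3 = (-11 - 1*7)*4 + 3 = (-11 - 7)*4 + 3 = -18*4 + 3 = -72 + 3 = -69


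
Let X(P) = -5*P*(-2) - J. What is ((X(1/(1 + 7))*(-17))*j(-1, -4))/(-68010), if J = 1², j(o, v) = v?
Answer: -17/68010 ≈ -0.00024996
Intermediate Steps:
J = 1
X(P) = -1 + 10*P (X(P) = -5*P*(-2) - 1*1 = 10*P - 1 = -1 + 10*P)
((X(1/(1 + 7))*(-17))*j(-1, -4))/(-68010) = (((-1 + 10/(1 + 7))*(-17))*(-4))/(-68010) = (((-1 + 10/8)*(-17))*(-4))*(-1/68010) = (((-1 + 10*(⅛))*(-17))*(-4))*(-1/68010) = (((-1 + 5/4)*(-17))*(-4))*(-1/68010) = (((¼)*(-17))*(-4))*(-1/68010) = -17/4*(-4)*(-1/68010) = 17*(-1/68010) = -17/68010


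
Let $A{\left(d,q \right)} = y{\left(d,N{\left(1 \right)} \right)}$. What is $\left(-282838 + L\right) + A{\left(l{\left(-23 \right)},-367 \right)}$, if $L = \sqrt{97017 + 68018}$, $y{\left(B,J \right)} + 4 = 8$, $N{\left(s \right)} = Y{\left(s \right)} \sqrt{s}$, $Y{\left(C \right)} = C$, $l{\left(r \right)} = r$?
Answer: $-282834 + \sqrt{165035} \approx -2.8243 \cdot 10^{5}$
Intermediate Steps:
$N{\left(s \right)} = s^{\frac{3}{2}}$ ($N{\left(s \right)} = s \sqrt{s} = s^{\frac{3}{2}}$)
$y{\left(B,J \right)} = 4$ ($y{\left(B,J \right)} = -4 + 8 = 4$)
$A{\left(d,q \right)} = 4$
$L = \sqrt{165035} \approx 406.25$
$\left(-282838 + L\right) + A{\left(l{\left(-23 \right)},-367 \right)} = \left(-282838 + \sqrt{165035}\right) + 4 = -282834 + \sqrt{165035}$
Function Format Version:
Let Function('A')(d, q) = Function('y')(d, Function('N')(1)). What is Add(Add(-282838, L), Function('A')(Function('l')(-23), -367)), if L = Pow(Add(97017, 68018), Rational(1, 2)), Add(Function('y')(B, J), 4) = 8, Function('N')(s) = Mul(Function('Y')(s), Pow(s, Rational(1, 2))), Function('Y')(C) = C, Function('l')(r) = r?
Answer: Add(-282834, Pow(165035, Rational(1, 2))) ≈ -2.8243e+5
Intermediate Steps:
Function('N')(s) = Pow(s, Rational(3, 2)) (Function('N')(s) = Mul(s, Pow(s, Rational(1, 2))) = Pow(s, Rational(3, 2)))
Function('y')(B, J) = 4 (Function('y')(B, J) = Add(-4, 8) = 4)
Function('A')(d, q) = 4
L = Pow(165035, Rational(1, 2)) ≈ 406.25
Add(Add(-282838, L), Function('A')(Function('l')(-23), -367)) = Add(Add(-282838, Pow(165035, Rational(1, 2))), 4) = Add(-282834, Pow(165035, Rational(1, 2)))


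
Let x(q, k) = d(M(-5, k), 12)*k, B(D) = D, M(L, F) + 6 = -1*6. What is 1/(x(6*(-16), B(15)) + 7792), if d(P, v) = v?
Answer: 1/7972 ≈ 0.00012544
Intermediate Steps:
M(L, F) = -12 (M(L, F) = -6 - 1*6 = -6 - 6 = -12)
x(q, k) = 12*k
1/(x(6*(-16), B(15)) + 7792) = 1/(12*15 + 7792) = 1/(180 + 7792) = 1/7972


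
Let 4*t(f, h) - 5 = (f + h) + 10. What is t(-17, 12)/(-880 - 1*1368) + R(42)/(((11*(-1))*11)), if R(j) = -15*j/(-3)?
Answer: -944765/544016 ≈ -1.7366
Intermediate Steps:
R(j) = 5*j (R(j) = -15*j*(-1)/3 = -(-5)*j = 5*j)
t(f, h) = 15/4 + f/4 + h/4 (t(f, h) = 5/4 + ((f + h) + 10)/4 = 5/4 + (10 + f + h)/4 = 5/4 + (5/2 + f/4 + h/4) = 15/4 + f/4 + h/4)
t(-17, 12)/(-880 - 1*1368) + R(42)/(((11*(-1))*11)) = (15/4 + (¼)*(-17) + (¼)*12)/(-880 - 1*1368) + (5*42)/(((11*(-1))*11)) = (15/4 - 17/4 + 3)/(-880 - 1368) + 210/((-11*11)) = (5/2)/(-2248) + 210/(-121) = (5/2)*(-1/2248) + 210*(-1/121) = -5/4496 - 210/121 = -944765/544016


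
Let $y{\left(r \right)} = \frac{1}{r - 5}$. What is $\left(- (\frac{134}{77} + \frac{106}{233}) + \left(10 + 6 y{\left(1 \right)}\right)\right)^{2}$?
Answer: $\frac{51179560441}{1287517924} \approx 39.751$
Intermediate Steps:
$y{\left(r \right)} = \frac{1}{-5 + r}$
$\left(- (\frac{134}{77} + \frac{106}{233}) + \left(10 + 6 y{\left(1 \right)}\right)\right)^{2} = \left(- (\frac{134}{77} + \frac{106}{233}) + \left(10 + \frac{6}{-5 + 1}\right)\right)^{2} = \left(- (134 \cdot \frac{1}{77} + 106 \cdot \frac{1}{233}) + \left(10 + \frac{6}{-4}\right)\right)^{2} = \left(- (\frac{134}{77} + \frac{106}{233}) + \left(10 + 6 \left(- \frac{1}{4}\right)\right)\right)^{2} = \left(\left(-1\right) \frac{39384}{17941} + \left(10 - \frac{3}{2}\right)\right)^{2} = \left(- \frac{39384}{17941} + \frac{17}{2}\right)^{2} = \left(\frac{226229}{35882}\right)^{2} = \frac{51179560441}{1287517924}$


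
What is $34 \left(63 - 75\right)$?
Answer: $-408$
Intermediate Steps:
$34 \left(63 - 75\right) = 34 \left(-12\right) = -408$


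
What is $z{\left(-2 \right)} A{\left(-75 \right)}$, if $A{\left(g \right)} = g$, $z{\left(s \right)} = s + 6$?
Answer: $-300$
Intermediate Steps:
$z{\left(s \right)} = 6 + s$
$z{\left(-2 \right)} A{\left(-75 \right)} = \left(6 - 2\right) \left(-75\right) = 4 \left(-75\right) = -300$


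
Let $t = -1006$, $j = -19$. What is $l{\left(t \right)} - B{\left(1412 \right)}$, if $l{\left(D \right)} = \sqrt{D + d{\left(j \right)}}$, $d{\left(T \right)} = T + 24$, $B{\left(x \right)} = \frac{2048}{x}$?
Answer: $- \frac{512}{353} + i \sqrt{1001} \approx -1.4504 + 31.639 i$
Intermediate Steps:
$d{\left(T \right)} = 24 + T$
$l{\left(D \right)} = \sqrt{5 + D}$ ($l{\left(D \right)} = \sqrt{D + \left(24 - 19\right)} = \sqrt{D + 5} = \sqrt{5 + D}$)
$l{\left(t \right)} - B{\left(1412 \right)} = \sqrt{5 - 1006} - \frac{2048}{1412} = \sqrt{-1001} - 2048 \cdot \frac{1}{1412} = i \sqrt{1001} - \frac{512}{353} = - \frac{512}{353} + i \sqrt{1001}$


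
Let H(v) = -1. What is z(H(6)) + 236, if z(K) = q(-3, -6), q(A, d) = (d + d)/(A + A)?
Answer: 238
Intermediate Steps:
q(A, d) = d/A (q(A, d) = (2*d)/((2*A)) = (2*d)*(1/(2*A)) = d/A)
z(K) = 2 (z(K) = -6/(-3) = -6*(-⅓) = 2)
z(H(6)) + 236 = 2 + 236 = 238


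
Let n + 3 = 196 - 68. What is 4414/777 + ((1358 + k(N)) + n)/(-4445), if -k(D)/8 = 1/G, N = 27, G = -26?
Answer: 34297157/6414135 ≈ 5.3471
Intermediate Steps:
n = 125 (n = -3 + (196 - 68) = -3 + 128 = 125)
k(D) = 4/13 (k(D) = -8/(-26) = -8*(-1/26) = 4/13)
4414/777 + ((1358 + k(N)) + n)/(-4445) = 4414/777 + ((1358 + 4/13) + 125)/(-4445) = 4414*(1/777) + (17658/13 + 125)*(-1/4445) = 4414/777 + (19283/13)*(-1/4445) = 4414/777 - 19283/57785 = 34297157/6414135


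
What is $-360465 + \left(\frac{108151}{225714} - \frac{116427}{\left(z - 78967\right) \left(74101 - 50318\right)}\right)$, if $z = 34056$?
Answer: $- \frac{86904123444289370989}{241089256900482} \approx -3.6046 \cdot 10^{5}$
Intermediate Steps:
$-360465 + \left(\frac{108151}{225714} - \frac{116427}{\left(z - 78967\right) \left(74101 - 50318\right)}\right) = -360465 + \left(\frac{108151}{225714} - \frac{116427}{\left(34056 - 78967\right) \left(74101 - 50318\right)}\right) = -360465 + \left(108151 \cdot \frac{1}{225714} - \frac{116427}{\left(-44911\right) 23783}\right) = -360465 + \left(\frac{108151}{225714} - \frac{116427}{-1068118313}\right) = -360465 + \left(\frac{108151}{225714} - - \frac{116427}{1068118313}\right) = -360465 + \left(\frac{108151}{225714} + \frac{116427}{1068118313}\right) = -360465 + \frac{115544342873141}{241089256900482} = - \frac{86904123444289370989}{241089256900482}$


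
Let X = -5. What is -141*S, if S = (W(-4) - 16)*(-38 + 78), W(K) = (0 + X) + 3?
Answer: 101520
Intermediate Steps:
W(K) = -2 (W(K) = (0 - 5) + 3 = -5 + 3 = -2)
S = -720 (S = (-2 - 16)*(-38 + 78) = -18*40 = -720)
-141*S = -141*(-720) = 101520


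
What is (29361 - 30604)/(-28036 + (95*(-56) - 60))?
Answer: 1243/33416 ≈ 0.037198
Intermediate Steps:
(29361 - 30604)/(-28036 + (95*(-56) - 60)) = -1243/(-28036 + (-5320 - 60)) = -1243/(-28036 - 5380) = -1243/(-33416) = -1243*(-1/33416) = 1243/33416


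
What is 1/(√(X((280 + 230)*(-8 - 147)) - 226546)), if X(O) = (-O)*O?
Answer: -I*√6249129046/6249129046 ≈ -1.265e-5*I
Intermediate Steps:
X(O) = -O²
1/(√(X((280 + 230)*(-8 - 147)) - 226546)) = 1/(√(-((280 + 230)*(-8 - 147))² - 226546)) = 1/(√(-(510*(-155))² - 226546)) = 1/(√(-1*(-79050)² - 226546)) = 1/(√(-1*6248902500 - 226546)) = 1/(√(-6248902500 - 226546)) = 1/(√(-6249129046)) = 1/(I*√6249129046) = -I*√6249129046/6249129046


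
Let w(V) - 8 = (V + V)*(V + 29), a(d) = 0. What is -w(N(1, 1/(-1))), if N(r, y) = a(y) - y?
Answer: -68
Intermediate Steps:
N(r, y) = -y (N(r, y) = 0 - y = -y)
w(V) = 8 + 2*V*(29 + V) (w(V) = 8 + (V + V)*(V + 29) = 8 + (2*V)*(29 + V) = 8 + 2*V*(29 + V))
-w(N(1, 1/(-1))) = -(8 + 2*(-1/(-1))² + 58*(-1/(-1))) = -(8 + 2*(-1*(-1))² + 58*(-1*(-1))) = -(8 + 2*1² + 58*1) = -(8 + 2*1 + 58) = -(8 + 2 + 58) = -1*68 = -68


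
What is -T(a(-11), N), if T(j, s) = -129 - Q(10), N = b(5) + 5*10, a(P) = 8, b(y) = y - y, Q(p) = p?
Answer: 139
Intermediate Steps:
b(y) = 0
N = 50 (N = 0 + 5*10 = 0 + 50 = 50)
T(j, s) = -139 (T(j, s) = -129 - 1*10 = -129 - 10 = -139)
-T(a(-11), N) = -1*(-139) = 139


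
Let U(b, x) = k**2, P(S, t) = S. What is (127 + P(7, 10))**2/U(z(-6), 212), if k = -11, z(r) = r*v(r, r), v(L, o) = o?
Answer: 17956/121 ≈ 148.40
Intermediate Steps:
z(r) = r**2 (z(r) = r*r = r**2)
U(b, x) = 121 (U(b, x) = (-11)**2 = 121)
(127 + P(7, 10))**2/U(z(-6), 212) = (127 + 7)**2/121 = 134**2*(1/121) = 17956*(1/121) = 17956/121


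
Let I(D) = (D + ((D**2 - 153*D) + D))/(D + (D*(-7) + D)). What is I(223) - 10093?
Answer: -50537/5 ≈ -10107.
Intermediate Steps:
I(D) = -(D**2 - 151*D)/(5*D) (I(D) = (D + (D**2 - 152*D))/(D + (-7*D + D)) = (D**2 - 151*D)/(D - 6*D) = (D**2 - 151*D)/((-5*D)) = (D**2 - 151*D)*(-1/(5*D)) = -(D**2 - 151*D)/(5*D))
I(223) - 10093 = (151/5 - 1/5*223) - 10093 = (151/5 - 223/5) - 10093 = -72/5 - 10093 = -50537/5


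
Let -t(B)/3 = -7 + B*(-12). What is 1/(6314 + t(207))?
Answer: 1/13787 ≈ 7.2532e-5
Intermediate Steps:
t(B) = 21 + 36*B (t(B) = -3*(-7 + B*(-12)) = -3*(-7 - 12*B) = 21 + 36*B)
1/(6314 + t(207)) = 1/(6314 + (21 + 36*207)) = 1/(6314 + (21 + 7452)) = 1/(6314 + 7473) = 1/13787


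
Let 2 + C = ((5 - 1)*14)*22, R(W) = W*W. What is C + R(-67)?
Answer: 5719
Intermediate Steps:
R(W) = W²
C = 1230 (C = -2 + ((5 - 1)*14)*22 = -2 + (4*14)*22 = -2 + 56*22 = -2 + 1232 = 1230)
C + R(-67) = 1230 + (-67)² = 1230 + 4489 = 5719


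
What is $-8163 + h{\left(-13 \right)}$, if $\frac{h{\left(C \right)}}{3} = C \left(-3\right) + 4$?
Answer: $-8034$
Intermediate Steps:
$h{\left(C \right)} = 12 - 9 C$ ($h{\left(C \right)} = 3 \left(C \left(-3\right) + 4\right) = 3 \left(- 3 C + 4\right) = 3 \left(4 - 3 C\right) = 12 - 9 C$)
$-8163 + h{\left(-13 \right)} = -8163 + \left(12 - -117\right) = -8163 + \left(12 + 117\right) = -8163 + 129 = -8034$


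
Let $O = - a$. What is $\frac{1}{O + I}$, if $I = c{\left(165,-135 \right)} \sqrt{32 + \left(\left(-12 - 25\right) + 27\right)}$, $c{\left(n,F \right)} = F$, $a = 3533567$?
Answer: $- \frac{3533567}{12486095342539} + \frac{135 \sqrt{22}}{12486095342539} \approx -2.8295 \cdot 10^{-7}$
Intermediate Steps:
$I = - 135 \sqrt{22}$ ($I = - 135 \sqrt{32 + \left(\left(-12 - 25\right) + 27\right)} = - 135 \sqrt{32 + \left(-37 + 27\right)} = - 135 \sqrt{32 - 10} = - 135 \sqrt{22} \approx -633.21$)
$O = -3533567$ ($O = \left(-1\right) 3533567 = -3533567$)
$\frac{1}{O + I} = \frac{1}{-3533567 - 135 \sqrt{22}}$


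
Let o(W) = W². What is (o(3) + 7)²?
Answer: 256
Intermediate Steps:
(o(3) + 7)² = (3² + 7)² = (9 + 7)² = 16² = 256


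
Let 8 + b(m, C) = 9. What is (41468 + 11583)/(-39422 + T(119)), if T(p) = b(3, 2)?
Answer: -53051/39421 ≈ -1.3458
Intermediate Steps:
b(m, C) = 1 (b(m, C) = -8 + 9 = 1)
T(p) = 1
(41468 + 11583)/(-39422 + T(119)) = (41468 + 11583)/(-39422 + 1) = 53051/(-39421) = 53051*(-1/39421) = -53051/39421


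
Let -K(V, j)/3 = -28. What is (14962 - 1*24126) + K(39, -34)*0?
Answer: -9164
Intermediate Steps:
K(V, j) = 84 (K(V, j) = -3*(-28) = 84)
(14962 - 1*24126) + K(39, -34)*0 = (14962 - 1*24126) + 84*0 = (14962 - 24126) + 0 = -9164 + 0 = -9164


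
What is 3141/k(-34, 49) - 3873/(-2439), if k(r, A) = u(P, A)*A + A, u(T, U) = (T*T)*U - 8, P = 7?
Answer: 17110631/10596642 ≈ 1.6147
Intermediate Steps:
u(T, U) = -8 + U*T**2 (u(T, U) = T**2*U - 8 = U*T**2 - 8 = -8 + U*T**2)
k(r, A) = A + A*(-8 + 49*A) (k(r, A) = (-8 + A*7**2)*A + A = (-8 + A*49)*A + A = (-8 + 49*A)*A + A = A*(-8 + 49*A) + A = A + A*(-8 + 49*A))
3141/k(-34, 49) - 3873/(-2439) = 3141/((7*49*(-1 + 7*49))) - 3873/(-2439) = 3141/((7*49*(-1 + 343))) - 3873*(-1/2439) = 3141/((7*49*342)) + 1291/813 = 3141/117306 + 1291/813 = 3141*(1/117306) + 1291/813 = 349/13034 + 1291/813 = 17110631/10596642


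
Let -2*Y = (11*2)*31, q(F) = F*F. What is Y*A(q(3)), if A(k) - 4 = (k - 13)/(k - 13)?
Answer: -1705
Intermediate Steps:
q(F) = F²
A(k) = 5 (A(k) = 4 + (k - 13)/(k - 13) = 4 + (-13 + k)/(-13 + k) = 4 + 1 = 5)
Y = -341 (Y = -11*2*31/2 = -11*31 = -½*682 = -341)
Y*A(q(3)) = -341*5 = -1705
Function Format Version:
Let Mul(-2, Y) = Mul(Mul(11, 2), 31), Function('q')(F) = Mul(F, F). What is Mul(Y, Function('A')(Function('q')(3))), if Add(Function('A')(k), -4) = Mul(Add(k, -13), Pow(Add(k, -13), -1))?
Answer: -1705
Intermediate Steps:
Function('q')(F) = Pow(F, 2)
Function('A')(k) = 5 (Function('A')(k) = Add(4, Mul(Add(k, -13), Pow(Add(k, -13), -1))) = Add(4, Mul(Add(-13, k), Pow(Add(-13, k), -1))) = Add(4, 1) = 5)
Y = -341 (Y = Mul(Rational(-1, 2), Mul(Mul(11, 2), 31)) = Mul(Rational(-1, 2), Mul(22, 31)) = Mul(Rational(-1, 2), 682) = -341)
Mul(Y, Function('A')(Function('q')(3))) = Mul(-341, 5) = -1705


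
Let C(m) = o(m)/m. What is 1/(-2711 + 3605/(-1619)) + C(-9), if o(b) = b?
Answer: 4391095/4392714 ≈ 0.99963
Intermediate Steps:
C(m) = 1 (C(m) = m/m = 1)
1/(-2711 + 3605/(-1619)) + C(-9) = 1/(-2711 + 3605/(-1619)) + 1 = 1/(-2711 + 3605*(-1/1619)) + 1 = 1/(-2711 - 3605/1619) + 1 = 1/(-4392714/1619) + 1 = -1619/4392714 + 1 = 4391095/4392714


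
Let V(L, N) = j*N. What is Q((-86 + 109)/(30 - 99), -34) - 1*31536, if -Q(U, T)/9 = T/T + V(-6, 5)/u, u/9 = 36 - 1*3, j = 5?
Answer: -1041010/33 ≈ -31546.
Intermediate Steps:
V(L, N) = 5*N
u = 297 (u = 9*(36 - 1*3) = 9*(36 - 3) = 9*33 = 297)
Q(U, T) = -322/33 (Q(U, T) = -9*(T/T + (5*5)/297) = -9*(1 + 25*(1/297)) = -9*(1 + 25/297) = -9*322/297 = -322/33)
Q((-86 + 109)/(30 - 99), -34) - 1*31536 = -322/33 - 1*31536 = -322/33 - 31536 = -1041010/33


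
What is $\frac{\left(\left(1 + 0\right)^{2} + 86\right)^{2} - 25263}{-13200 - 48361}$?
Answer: $\frac{17694}{61561} \approx 0.28742$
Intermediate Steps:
$\frac{\left(\left(1 + 0\right)^{2} + 86\right)^{2} - 25263}{-13200 - 48361} = \frac{\left(1^{2} + 86\right)^{2} - 25263}{-61561} = \left(\left(1 + 86\right)^{2} - 25263\right) \left(- \frac{1}{61561}\right) = \left(87^{2} - 25263\right) \left(- \frac{1}{61561}\right) = \left(7569 - 25263\right) \left(- \frac{1}{61561}\right) = \left(-17694\right) \left(- \frac{1}{61561}\right) = \frac{17694}{61561}$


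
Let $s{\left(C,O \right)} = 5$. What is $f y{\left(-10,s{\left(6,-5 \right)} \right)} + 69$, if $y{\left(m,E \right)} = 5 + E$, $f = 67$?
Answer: $739$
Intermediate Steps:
$f y{\left(-10,s{\left(6,-5 \right)} \right)} + 69 = 67 \left(5 + 5\right) + 69 = 67 \cdot 10 + 69 = 670 + 69 = 739$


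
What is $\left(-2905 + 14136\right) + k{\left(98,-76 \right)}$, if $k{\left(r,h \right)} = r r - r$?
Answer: $20737$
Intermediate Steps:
$k{\left(r,h \right)} = r^{2} - r$
$\left(-2905 + 14136\right) + k{\left(98,-76 \right)} = \left(-2905 + 14136\right) + 98 \left(-1 + 98\right) = 11231 + 98 \cdot 97 = 11231 + 9506 = 20737$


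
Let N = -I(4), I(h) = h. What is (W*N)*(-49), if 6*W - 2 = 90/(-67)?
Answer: 4312/201 ≈ 21.453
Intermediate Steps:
N = -4 (N = -1*4 = -4)
W = 22/201 (W = 1/3 + (90/(-67))/6 = 1/3 + (90*(-1/67))/6 = 1/3 + (1/6)*(-90/67) = 1/3 - 15/67 = 22/201 ≈ 0.10945)
(W*N)*(-49) = ((22/201)*(-4))*(-49) = -88/201*(-49) = 4312/201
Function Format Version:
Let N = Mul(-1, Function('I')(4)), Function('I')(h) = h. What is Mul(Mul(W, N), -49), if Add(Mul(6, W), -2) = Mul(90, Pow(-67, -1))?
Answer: Rational(4312, 201) ≈ 21.453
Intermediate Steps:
N = -4 (N = Mul(-1, 4) = -4)
W = Rational(22, 201) (W = Add(Rational(1, 3), Mul(Rational(1, 6), Mul(90, Pow(-67, -1)))) = Add(Rational(1, 3), Mul(Rational(1, 6), Mul(90, Rational(-1, 67)))) = Add(Rational(1, 3), Mul(Rational(1, 6), Rational(-90, 67))) = Add(Rational(1, 3), Rational(-15, 67)) = Rational(22, 201) ≈ 0.10945)
Mul(Mul(W, N), -49) = Mul(Mul(Rational(22, 201), -4), -49) = Mul(Rational(-88, 201), -49) = Rational(4312, 201)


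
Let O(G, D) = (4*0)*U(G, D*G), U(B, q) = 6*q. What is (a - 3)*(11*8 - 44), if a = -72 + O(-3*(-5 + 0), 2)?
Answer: -3300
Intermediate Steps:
O(G, D) = 0 (O(G, D) = (4*0)*(6*(D*G)) = 0*(6*D*G) = 0)
a = -72 (a = -72 + 0 = -72)
(a - 3)*(11*8 - 44) = (-72 - 3)*(11*8 - 44) = -75*(88 - 44) = -75*44 = -3300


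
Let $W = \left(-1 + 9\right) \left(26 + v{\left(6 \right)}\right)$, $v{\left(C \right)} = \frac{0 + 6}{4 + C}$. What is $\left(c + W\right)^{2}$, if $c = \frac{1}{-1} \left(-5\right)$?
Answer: $\frac{1185921}{25} \approx 47437.0$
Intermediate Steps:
$v{\left(C \right)} = \frac{6}{4 + C}$
$W = \frac{1064}{5}$ ($W = \left(-1 + 9\right) \left(26 + \frac{6}{4 + 6}\right) = 8 \left(26 + \frac{6}{10}\right) = 8 \left(26 + 6 \cdot \frac{1}{10}\right) = 8 \left(26 + \frac{3}{5}\right) = 8 \cdot \frac{133}{5} = \frac{1064}{5} \approx 212.8$)
$c = 5$ ($c = \left(-1\right) \left(-5\right) = 5$)
$\left(c + W\right)^{2} = \left(5 + \frac{1064}{5}\right)^{2} = \left(\frac{1089}{5}\right)^{2} = \frac{1185921}{25}$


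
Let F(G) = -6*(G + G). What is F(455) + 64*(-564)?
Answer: -41556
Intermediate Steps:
F(G) = -12*G
F(455) + 64*(-564) = -12*455 + 64*(-564) = -5460 - 36096 = -41556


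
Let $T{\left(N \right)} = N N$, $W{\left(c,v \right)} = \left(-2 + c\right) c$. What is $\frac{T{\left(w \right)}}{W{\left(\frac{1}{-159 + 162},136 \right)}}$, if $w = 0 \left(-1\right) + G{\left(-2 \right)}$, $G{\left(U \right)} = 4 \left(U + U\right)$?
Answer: $- \frac{2304}{5} \approx -460.8$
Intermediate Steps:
$G{\left(U \right)} = 8 U$ ($G{\left(U \right)} = 4 \cdot 2 U = 8 U$)
$w = -16$ ($w = 0 \left(-1\right) + 8 \left(-2\right) = 0 - 16 = -16$)
$W{\left(c,v \right)} = c \left(-2 + c\right)$
$T{\left(N \right)} = N^{2}$
$\frac{T{\left(w \right)}}{W{\left(\frac{1}{-159 + 162},136 \right)}} = \frac{\left(-16\right)^{2}}{\frac{1}{-159 + 162} \left(-2 + \frac{1}{-159 + 162}\right)} = \frac{256}{\frac{1}{3} \left(-2 + \frac{1}{3}\right)} = \frac{256}{\frac{1}{3} \left(- \frac{5}{3}\right)} = \frac{256}{- \frac{5}{9}} = 256 \left(- \frac{9}{5}\right) = - \frac{2304}{5}$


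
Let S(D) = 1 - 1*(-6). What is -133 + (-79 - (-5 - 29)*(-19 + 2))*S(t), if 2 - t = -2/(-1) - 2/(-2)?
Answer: -4732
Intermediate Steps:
t = -1 (t = 2 - (-2/(-1) - 2/(-2)) = 2 - (-2*(-1) - 2*(-½)) = 2 - (2 + 1) = 2 - 1*3 = 2 - 3 = -1)
S(D) = 7 (S(D) = 1 + 6 = 7)
-133 + (-79 - (-5 - 29)*(-19 + 2))*S(t) = -133 + (-79 - (-5 - 29)*(-19 + 2))*7 = -133 + (-79 - (-34)*(-17))*7 = -133 + (-79 - 1*578)*7 = -133 + (-79 - 578)*7 = -133 - 657*7 = -133 - 4599 = -4732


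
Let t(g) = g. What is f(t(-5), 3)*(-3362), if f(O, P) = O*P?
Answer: 50430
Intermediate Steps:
f(t(-5), 3)*(-3362) = -5*3*(-3362) = -15*(-3362) = 50430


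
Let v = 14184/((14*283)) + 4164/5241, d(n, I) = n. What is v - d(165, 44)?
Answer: -555893803/3460807 ≈ -160.63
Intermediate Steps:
v = 15139352/3460807 (v = 14184/3962 + 4164*(1/5241) = 14184*(1/3962) + 1388/1747 = 7092/1981 + 1388/1747 = 15139352/3460807 ≈ 4.3745)
v - d(165, 44) = 15139352/3460807 - 1*165 = 15139352/3460807 - 165 = -555893803/3460807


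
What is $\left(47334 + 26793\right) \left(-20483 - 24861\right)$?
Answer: $-3361214688$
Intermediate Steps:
$\left(47334 + 26793\right) \left(-20483 - 24861\right) = 74127 \left(-45344\right) = -3361214688$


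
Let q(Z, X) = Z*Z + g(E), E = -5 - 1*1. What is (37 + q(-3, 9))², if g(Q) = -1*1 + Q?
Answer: 1521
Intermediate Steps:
E = -6 (E = -5 - 1 = -6)
g(Q) = -1 + Q
q(Z, X) = -7 + Z² (q(Z, X) = Z*Z + (-1 - 6) = Z² - 7 = -7 + Z²)
(37 + q(-3, 9))² = (37 + (-7 + (-3)²))² = (37 + (-7 + 9))² = (37 + 2)² = 39² = 1521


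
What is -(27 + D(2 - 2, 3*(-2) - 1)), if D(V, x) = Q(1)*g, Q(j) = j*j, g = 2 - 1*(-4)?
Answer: -33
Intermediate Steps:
g = 6 (g = 2 + 4 = 6)
Q(j) = j**2
D(V, x) = 6 (D(V, x) = 1**2*6 = 1*6 = 6)
-(27 + D(2 - 2, 3*(-2) - 1)) = -(27 + 6) = -1*33 = -33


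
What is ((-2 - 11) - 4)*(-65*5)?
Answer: 5525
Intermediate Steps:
((-2 - 11) - 4)*(-65*5) = (-13 - 4)*(-325) = -17*(-325) = 5525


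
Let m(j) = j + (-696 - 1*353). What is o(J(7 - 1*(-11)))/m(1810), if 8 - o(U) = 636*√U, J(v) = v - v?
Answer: 8/761 ≈ 0.010512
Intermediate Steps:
J(v) = 0
o(U) = 8 - 636*√U
m(j) = -1049 + j (m(j) = j + (-696 - 353) = j - 1049 = -1049 + j)
o(J(7 - 1*(-11)))/m(1810) = (8 - 636*√0)/(-1049 + 1810) = (8 - 636*0)/761 = (8 + 0)*(1/761) = 8*(1/761) = 8/761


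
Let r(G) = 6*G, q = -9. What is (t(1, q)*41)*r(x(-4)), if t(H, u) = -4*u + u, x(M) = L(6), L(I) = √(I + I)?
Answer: 13284*√3 ≈ 23009.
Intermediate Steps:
L(I) = √2*√I (L(I) = √(2*I) = √2*√I)
x(M) = 2*√3 (x(M) = √2*√6 = 2*√3)
t(H, u) = -3*u
(t(1, q)*41)*r(x(-4)) = (-3*(-9)*41)*(6*(2*√3)) = (27*41)*(12*√3) = 1107*(12*√3) = 13284*√3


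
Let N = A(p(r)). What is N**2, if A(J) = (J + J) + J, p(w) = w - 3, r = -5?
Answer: 576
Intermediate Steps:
p(w) = -3 + w
A(J) = 3*J (A(J) = 2*J + J = 3*J)
N = -24 (N = 3*(-3 - 5) = 3*(-8) = -24)
N**2 = (-24)**2 = 576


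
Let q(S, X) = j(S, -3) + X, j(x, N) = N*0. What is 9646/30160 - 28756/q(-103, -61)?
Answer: 33379591/70760 ≈ 471.73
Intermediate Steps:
j(x, N) = 0
q(S, X) = X (q(S, X) = 0 + X = X)
9646/30160 - 28756/q(-103, -61) = 9646/30160 - 28756/(-61) = 9646*(1/30160) - 28756*(-1/61) = 371/1160 + 28756/61 = 33379591/70760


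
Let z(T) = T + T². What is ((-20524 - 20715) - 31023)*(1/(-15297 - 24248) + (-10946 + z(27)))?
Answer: 29118952122362/39545 ≈ 7.3635e+8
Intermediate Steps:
((-20524 - 20715) - 31023)*(1/(-15297 - 24248) + (-10946 + z(27))) = ((-20524 - 20715) - 31023)*(1/(-15297 - 24248) + (-10946 + 27*(1 + 27))) = (-41239 - 31023)*(1/(-39545) + (-10946 + 27*28)) = -72262*(-1/39545 + (-10946 + 756)) = -72262*(-1/39545 - 10190) = -72262*(-402963551/39545) = 29118952122362/39545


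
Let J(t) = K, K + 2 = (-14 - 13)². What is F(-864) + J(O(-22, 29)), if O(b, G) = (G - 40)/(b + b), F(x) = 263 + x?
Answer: 126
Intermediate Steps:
O(b, G) = (-40 + G)/(2*b) (O(b, G) = (-40 + G)/((2*b)) = (-40 + G)*(1/(2*b)) = (-40 + G)/(2*b))
K = 727 (K = -2 + (-14 - 13)² = -2 + (-27)² = -2 + 729 = 727)
J(t) = 727
F(-864) + J(O(-22, 29)) = (263 - 864) + 727 = -601 + 727 = 126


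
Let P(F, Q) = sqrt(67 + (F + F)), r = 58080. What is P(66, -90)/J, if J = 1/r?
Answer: 58080*sqrt(199) ≈ 8.1932e+5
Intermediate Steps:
P(F, Q) = sqrt(67 + 2*F)
J = 1/58080 ≈ 1.7218e-5
P(66, -90)/J = sqrt(67 + 2*66)/(1/58080) = sqrt(67 + 132)*58080 = sqrt(199)*58080 = 58080*sqrt(199)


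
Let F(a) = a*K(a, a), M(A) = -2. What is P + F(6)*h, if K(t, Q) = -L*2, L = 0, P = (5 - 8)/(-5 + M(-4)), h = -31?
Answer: 3/7 ≈ 0.42857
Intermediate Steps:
P = 3/7 (P = (5 - 8)/(-5 - 2) = -3/(-7) = -3*(-⅐) = 3/7 ≈ 0.42857)
K(t, Q) = 0 (K(t, Q) = -1*0*2 = 0*2 = 0)
F(a) = 0 (F(a) = a*0 = 0)
P + F(6)*h = 3/7 + 0*(-31) = 3/7 + 0 = 3/7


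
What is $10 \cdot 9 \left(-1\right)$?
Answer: $-90$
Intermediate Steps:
$10 \cdot 9 \left(-1\right) = 90 \left(-1\right) = -90$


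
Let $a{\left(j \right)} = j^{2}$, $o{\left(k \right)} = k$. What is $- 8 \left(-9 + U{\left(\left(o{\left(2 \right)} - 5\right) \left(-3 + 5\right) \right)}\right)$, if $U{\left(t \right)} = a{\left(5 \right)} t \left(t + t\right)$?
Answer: $-14328$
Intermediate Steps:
$U{\left(t \right)} = 50 t^{2}$ ($U{\left(t \right)} = 5^{2} t \left(t + t\right) = 25 t 2 t = 50 t^{2}$)
$- 8 \left(-9 + U{\left(\left(o{\left(2 \right)} - 5\right) \left(-3 + 5\right) \right)}\right) = - 8 \left(-9 + 50 \left(\left(2 - 5\right) \left(-3 + 5\right)\right)^{2}\right) = - 8 \left(-9 + 50 \left(\left(-3\right) 2\right)^{2}\right) = - 8 \left(-9 + 50 \left(-6\right)^{2}\right) = - 8 \left(-9 + 50 \cdot 36\right) = - 8 \left(-9 + 1800\right) = \left(-8\right) 1791 = -14328$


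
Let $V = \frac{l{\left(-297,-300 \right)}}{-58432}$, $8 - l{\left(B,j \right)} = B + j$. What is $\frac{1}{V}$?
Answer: $- \frac{5312}{55} \approx -96.582$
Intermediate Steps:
$l{\left(B,j \right)} = 8 - B - j$ ($l{\left(B,j \right)} = 8 - \left(B + j\right) = 8 - B - j$)
$V = - \frac{55}{5312}$ ($V = \frac{8 - -297 - -300}{-58432} = \left(8 + 297 + 300\right) \left(- \frac{1}{58432}\right) = 605 \left(- \frac{1}{58432}\right) = - \frac{55}{5312} \approx -0.010354$)
$\frac{1}{V} = \frac{1}{- \frac{55}{5312}} = - \frac{5312}{55}$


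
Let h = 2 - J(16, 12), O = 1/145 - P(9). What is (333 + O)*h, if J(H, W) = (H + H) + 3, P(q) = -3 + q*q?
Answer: -1220208/145 ≈ -8415.2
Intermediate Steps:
P(q) = -3 + q**2
J(H, W) = 3 + 2*H (J(H, W) = 2*H + 3 = 3 + 2*H)
O = -11309/145 (O = 1/145 - (-3 + 9**2) = 1/145 - (-3 + 81) = 1/145 - 1*78 = 1/145 - 78 = -11309/145 ≈ -77.993)
h = -33 (h = 2 - (3 + 2*16) = 2 - (3 + 32) = 2 - 1*35 = 2 - 35 = -33)
(333 + O)*h = (333 - 11309/145)*(-33) = (36976/145)*(-33) = -1220208/145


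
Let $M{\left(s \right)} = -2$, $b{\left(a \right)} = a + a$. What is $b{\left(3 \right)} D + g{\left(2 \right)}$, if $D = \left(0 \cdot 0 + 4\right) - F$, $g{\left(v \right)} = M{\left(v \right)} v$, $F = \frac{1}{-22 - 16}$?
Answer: $\frac{383}{19} \approx 20.158$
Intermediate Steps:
$b{\left(a \right)} = 2 a$
$F = - \frac{1}{38}$ ($F = \frac{1}{-38} = - \frac{1}{38} \approx -0.026316$)
$g{\left(v \right)} = - 2 v$
$D = \frac{153}{38}$ ($D = \left(0 \cdot 0 + 4\right) - - \frac{1}{38} = \left(0 + 4\right) + \frac{1}{38} = 4 + \frac{1}{38} = \frac{153}{38} \approx 4.0263$)
$b{\left(3 \right)} D + g{\left(2 \right)} = 2 \cdot 3 \cdot \frac{153}{38} - 4 = 6 \cdot \frac{153}{38} - 4 = \frac{459}{19} - 4 = \frac{383}{19}$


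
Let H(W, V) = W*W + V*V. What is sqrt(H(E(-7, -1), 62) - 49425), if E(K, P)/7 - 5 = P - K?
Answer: 2*I*sqrt(9913) ≈ 199.13*I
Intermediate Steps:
E(K, P) = 35 - 7*K + 7*P (E(K, P) = 35 + 7*(P - K) = 35 + (-7*K + 7*P) = 35 - 7*K + 7*P)
H(W, V) = V**2 + W**2 (H(W, V) = W**2 + V**2 = V**2 + W**2)
sqrt(H(E(-7, -1), 62) - 49425) = sqrt((62**2 + (35 - 7*(-7) + 7*(-1))**2) - 49425) = sqrt((3844 + (35 + 49 - 7)**2) - 49425) = sqrt((3844 + 77**2) - 49425) = sqrt((3844 + 5929) - 49425) = sqrt(9773 - 49425) = sqrt(-39652) = 2*I*sqrt(9913)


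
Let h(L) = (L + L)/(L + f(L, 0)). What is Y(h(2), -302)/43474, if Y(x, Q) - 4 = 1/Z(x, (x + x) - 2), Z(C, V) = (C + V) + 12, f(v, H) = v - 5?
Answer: 7/86948 ≈ 8.0508e-5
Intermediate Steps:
f(v, H) = -5 + v
h(L) = 2*L/(-5 + 2*L) (h(L) = (L + L)/(L + (-5 + L)) = (2*L)/(-5 + 2*L) = 2*L/(-5 + 2*L))
Z(C, V) = 12 + C + V
Y(x, Q) = 4 + 1/(10 + 3*x) (Y(x, Q) = 4 + 1/(12 + x + ((x + x) - 2)) = 4 + 1/(12 + x + (2*x - 2)) = 4 + 1/(12 + x + (-2 + 2*x)) = 4 + 1/(10 + 3*x))
Y(h(2), -302)/43474 = ((41 + 12*(2*2/(-5 + 2*2)))/(10 + 3*(2*2/(-5 + 2*2))))/43474 = ((41 + 12*(2*2/(-5 + 4)))/(10 + 3*(2*2/(-5 + 4))))*(1/43474) = ((41 + 12*(2*2/(-1)))/(10 + 3*(2*2/(-1))))*(1/43474) = ((41 + 12*(2*2*(-1)))/(10 + 3*(2*2*(-1))))*(1/43474) = ((41 + 12*(-4))/(10 + 3*(-4)))*(1/43474) = ((41 - 48)/(10 - 12))*(1/43474) = (-7/(-2))*(1/43474) = -½*(-7)*(1/43474) = (7/2)*(1/43474) = 7/86948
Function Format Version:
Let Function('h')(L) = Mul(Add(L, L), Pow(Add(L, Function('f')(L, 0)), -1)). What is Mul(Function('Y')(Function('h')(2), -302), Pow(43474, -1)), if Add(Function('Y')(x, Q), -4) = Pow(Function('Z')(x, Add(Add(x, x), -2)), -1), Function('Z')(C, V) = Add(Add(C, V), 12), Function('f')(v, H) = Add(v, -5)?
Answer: Rational(7, 86948) ≈ 8.0508e-5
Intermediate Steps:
Function('f')(v, H) = Add(-5, v)
Function('h')(L) = Mul(2, L, Pow(Add(-5, Mul(2, L)), -1)) (Function('h')(L) = Mul(Add(L, L), Pow(Add(L, Add(-5, L)), -1)) = Mul(Mul(2, L), Pow(Add(-5, Mul(2, L)), -1)) = Mul(2, L, Pow(Add(-5, Mul(2, L)), -1)))
Function('Z')(C, V) = Add(12, C, V)
Function('Y')(x, Q) = Add(4, Pow(Add(10, Mul(3, x)), -1)) (Function('Y')(x, Q) = Add(4, Pow(Add(12, x, Add(Add(x, x), -2)), -1)) = Add(4, Pow(Add(12, x, Add(Mul(2, x), -2)), -1)) = Add(4, Pow(Add(12, x, Add(-2, Mul(2, x))), -1)) = Add(4, Pow(Add(10, Mul(3, x)), -1)))
Mul(Function('Y')(Function('h')(2), -302), Pow(43474, -1)) = Mul(Mul(Pow(Add(10, Mul(3, Mul(2, 2, Pow(Add(-5, Mul(2, 2)), -1)))), -1), Add(41, Mul(12, Mul(2, 2, Pow(Add(-5, Mul(2, 2)), -1))))), Pow(43474, -1)) = Mul(Mul(Pow(Add(10, Mul(3, Mul(2, 2, Pow(Add(-5, 4), -1)))), -1), Add(41, Mul(12, Mul(2, 2, Pow(Add(-5, 4), -1))))), Rational(1, 43474)) = Mul(Mul(Pow(Add(10, Mul(3, Mul(2, 2, Pow(-1, -1)))), -1), Add(41, Mul(12, Mul(2, 2, Pow(-1, -1))))), Rational(1, 43474)) = Mul(Mul(Pow(Add(10, Mul(3, Mul(2, 2, -1))), -1), Add(41, Mul(12, Mul(2, 2, -1)))), Rational(1, 43474)) = Mul(Mul(Pow(Add(10, Mul(3, -4)), -1), Add(41, Mul(12, -4))), Rational(1, 43474)) = Mul(Mul(Pow(Add(10, -12), -1), Add(41, -48)), Rational(1, 43474)) = Mul(Mul(Pow(-2, -1), -7), Rational(1, 43474)) = Mul(Mul(Rational(-1, 2), -7), Rational(1, 43474)) = Mul(Rational(7, 2), Rational(1, 43474)) = Rational(7, 86948)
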